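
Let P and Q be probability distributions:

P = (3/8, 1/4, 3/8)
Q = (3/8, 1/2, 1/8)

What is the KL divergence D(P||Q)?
D(P||Q) = Σ P(i) log₂(P(i)/Q(i))
  i=0: (3/8) × log₂((3/8)/(3/8)) = (3/8) × log₂(1) = 0.0000
  i=1: (1/4) × log₂((1/4)/(1/2)) = (1/4) × log₂(1/2) = -0.2500
  i=2: (3/8) × log₂((3/8)/(1/8)) = (3/8) × log₂(3) = 0.5944
D(P||Q) = 0.0000 - 0.2500 + 0.5944
  = 0.3444 bits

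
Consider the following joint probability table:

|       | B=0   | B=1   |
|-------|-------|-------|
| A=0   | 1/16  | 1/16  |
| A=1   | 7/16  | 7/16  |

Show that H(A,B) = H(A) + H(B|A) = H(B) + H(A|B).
Marginal P(A) (row sums):
  P(A=0) = 1/16 + 1/16 = 1/8
  P(A=1) = 7/16 + 7/16 = 7/8
Marginal P(B) (column sums):
  P(B=0) = 1/16 + 7/16 = 1/2
  P(B=1) = 1/16 + 7/16 = 1/2

Decomposition 1: H(A) + H(B|A)
H(A) = -[(1/8)·log₂(1/8) + (7/8)·log₂(7/8)]
  = 0.3750 + 0.1686
  = 0.5436 bits
H(B|A) = -Σ P(A,B)·log₂ P(B|A), where P(B|A) = P(A,B) / P(A)
  (A=0,B=0): P(B|A) = (1/16)/(1/8) = 1/2;  -(1/16)·log₂(1/2) = 0.0625
  (A=0,B=1): P(B|A) = (1/16)/(1/8) = 1/2;  -(1/16)·log₂(1/2) = 0.0625
  (A=1,B=0): P(B|A) = (7/16)/(7/8) = 1/2;  -(7/16)·log₂(1/2) = 0.4375
  (A=1,B=1): P(B|A) = (7/16)/(7/8) = 1/2;  -(7/16)·log₂(1/2) = 0.4375
H(B|A) = 0.0625 + 0.0625 + 0.4375 + 0.4375
  = 1.0000 bits
H(A) + H(B|A) = 0.5436 + 1.0000 = 1.5436 bits

Decomposition 2: H(B) + H(A|B)
H(B) = -[(1/2)·log₂(1/2) + (1/2)·log₂(1/2)]
  = 0.5000 + 0.5000
  = 1.0000 bits
H(A|B) = -Σ P(A,B)·log₂ P(A|B), where P(A|B) = P(A,B) / P(B)
  (A=0,B=0): P(A|B) = (1/16)/(1/2) = 1/8;  -(1/16)·log₂(1/8) = 0.1875
  (A=0,B=1): P(A|B) = (1/16)/(1/2) = 1/8;  -(1/16)·log₂(1/8) = 0.1875
  (A=1,B=0): P(A|B) = (7/16)/(1/2) = 7/8;  -(7/16)·log₂(7/8) = 0.0843
  (A=1,B=1): P(A|B) = (7/16)/(1/2) = 7/8;  -(7/16)·log₂(7/8) = 0.0843
H(A|B) = 0.1875 + 0.1875 + 0.0843 + 0.0843
  = 0.5436 bits
H(B) + H(A|B) = 1.0000 + 0.5436 = 1.5436 bits

Direct computation of the joint entropy:
H(A,B) = -[(1/16)·log₂(1/16) + (1/16)·log₂(1/16) + (7/16)·log₂(7/16) + (7/16)·log₂(7/16)]
  = 0.2500 + 0.2500 + 0.5218 + 0.5218
  = 1.5436 bits

All three agree: H(A,B) = 1.5436 bits ✓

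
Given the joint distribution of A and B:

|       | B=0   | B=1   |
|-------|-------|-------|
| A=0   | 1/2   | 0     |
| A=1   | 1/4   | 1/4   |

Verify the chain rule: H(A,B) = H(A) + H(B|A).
Left side:
H(A,B) = -[(1/2)·log₂(1/2) + (1/4)·log₂(1/4) + (1/4)·log₂(1/4)]
  = 0.5000 + 0.5000 + 0.5000
  = 1.5000 bits

Right side:
Marginal P(A) (row sums):
  P(A=0) = 1/2 + 0 = 1/2
  P(A=1) = 1/4 + 1/4 = 1/2
H(A) = -[(1/2)·log₂(1/2) + (1/2)·log₂(1/2)]
  = 0.5000 + 0.5000
  = 1.0000 bits
H(B|A) = -Σ P(A,B)·log₂ P(B|A), where P(B|A) = P(A,B) / P(A)
  (cells with P(A,B) = 0 contribute 0)
  (A=0,B=0): P(B|A) = (1/2)/(1/2) = 1;  -(1/2)·log₂(1) = 0.0000
  (A=1,B=0): P(B|A) = (1/4)/(1/2) = 1/2;  -(1/4)·log₂(1/2) = 0.2500
  (A=1,B=1): P(B|A) = (1/4)/(1/2) = 1/2;  -(1/4)·log₂(1/2) = 0.2500
H(B|A) = 0.0000 + 0.2500 + 0.2500
  = 0.5000 bits
H(A) + H(B|A) = 1.0000 + 0.5000 = 1.5000 bits

Both sides equal 1.5000 bits, so the chain rule holds ✓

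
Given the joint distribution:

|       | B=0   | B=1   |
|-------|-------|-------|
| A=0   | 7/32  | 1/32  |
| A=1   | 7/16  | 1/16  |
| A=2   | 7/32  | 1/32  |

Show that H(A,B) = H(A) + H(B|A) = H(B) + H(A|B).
Marginal P(A) (row sums):
  P(A=0) = 7/32 + 1/32 = 1/4
  P(A=1) = 7/16 + 1/16 = 1/2
  P(A=2) = 7/32 + 1/32 = 1/4
Marginal P(B) (column sums):
  P(B=0) = 7/32 + 7/16 + 7/32 = 7/8
  P(B=1) = 1/32 + 1/16 + 1/32 = 1/8

Decomposition 1: H(A) + H(B|A)
H(A) = -[(1/4)·log₂(1/4) + (1/2)·log₂(1/2) + (1/4)·log₂(1/4)]
  = 0.5000 + 0.5000 + 0.5000
  = 1.5000 bits
H(B|A) = -Σ P(A,B)·log₂ P(B|A), where P(B|A) = P(A,B) / P(A)
  (A=0,B=0): P(B|A) = (7/32)/(1/4) = 7/8;  -(7/32)·log₂(7/8) = 0.0421
  (A=0,B=1): P(B|A) = (1/32)/(1/4) = 1/8;  -(1/32)·log₂(1/8) = 0.0938
  (A=1,B=0): P(B|A) = (7/16)/(1/2) = 7/8;  -(7/16)·log₂(7/8) = 0.0843
  (A=1,B=1): P(B|A) = (1/16)/(1/2) = 1/8;  -(1/16)·log₂(1/8) = 0.1875
  (A=2,B=0): P(B|A) = (7/32)/(1/4) = 7/8;  -(7/32)·log₂(7/8) = 0.0421
  (A=2,B=1): P(B|A) = (1/32)/(1/4) = 1/8;  -(1/32)·log₂(1/8) = 0.0938
H(B|A) = 0.0421 + 0.0938 + 0.0843 + 0.1875 + 0.0421 + 0.0938
  = 0.5436 bits
H(A) + H(B|A) = 1.5000 + 0.5436 = 2.0436 bits

Decomposition 2: H(B) + H(A|B)
H(B) = -[(7/8)·log₂(7/8) + (1/8)·log₂(1/8)]
  = 0.1686 + 0.3750
  = 0.5436 bits
H(A|B) = -Σ P(A,B)·log₂ P(A|B), where P(A|B) = P(A,B) / P(B)
  (A=0,B=0): P(A|B) = (7/32)/(7/8) = 1/4;  -(7/32)·log₂(1/4) = 0.4375
  (A=0,B=1): P(A|B) = (1/32)/(1/8) = 1/4;  -(1/32)·log₂(1/4) = 0.0625
  (A=1,B=0): P(A|B) = (7/16)/(7/8) = 1/2;  -(7/16)·log₂(1/2) = 0.4375
  (A=1,B=1): P(A|B) = (1/16)/(1/8) = 1/2;  -(1/16)·log₂(1/2) = 0.0625
  (A=2,B=0): P(A|B) = (7/32)/(7/8) = 1/4;  -(7/32)·log₂(1/4) = 0.4375
  (A=2,B=1): P(A|B) = (1/32)/(1/8) = 1/4;  -(1/32)·log₂(1/4) = 0.0625
H(A|B) = 0.4375 + 0.0625 + 0.4375 + 0.0625 + 0.4375 + 0.0625
  = 1.5000 bits
H(B) + H(A|B) = 0.5436 + 1.5000 = 2.0436 bits

Direct computation of the joint entropy:
H(A,B) = -[(7/32)·log₂(7/32) + (1/32)·log₂(1/32) + (7/16)·log₂(7/16) + (1/16)·log₂(1/16) + (7/32)·log₂(7/32) + (1/32)·log₂(1/32)]
  = 0.4796 + 0.1563 + 0.5218 + 0.2500 + 0.4796 + 0.1563
  = 2.0436 bits

All three agree: H(A,B) = 2.0436 bits ✓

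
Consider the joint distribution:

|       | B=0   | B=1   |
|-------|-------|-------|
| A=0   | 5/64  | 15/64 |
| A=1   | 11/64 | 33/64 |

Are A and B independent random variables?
Marginal P(A) (row sums):
  P(A=0) = 5/64 + 15/64 = 5/16
  P(A=1) = 11/64 + 33/64 = 11/16
Marginal P(B) (column sums):
  P(B=0) = 5/64 + 11/64 = 1/4
  P(B=1) = 15/64 + 33/64 = 3/4

A and B are independent iff P(A=i,B=j) = P(A=i)·P(B=j) for every cell.
  P(A=0)·P(B=0) = 5/16 × 1/4 = 5/64 = P(A=0,B=0) ✓
  P(A=0)·P(B=1) = 5/16 × 3/4 = 15/64 = P(A=0,B=1) ✓
  P(A=1)·P(B=0) = 11/16 × 1/4 = 11/64 = P(A=1,B=0) ✓
  P(A=1)·P(B=1) = 11/16 × 3/4 = 33/64 = P(A=1,B=1) ✓

Yes, A and B are independent: every cell factors, so I(A;B) = 0 bits.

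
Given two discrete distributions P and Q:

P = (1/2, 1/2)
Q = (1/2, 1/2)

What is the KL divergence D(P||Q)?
D(P||Q) = Σ P(i) log₂(P(i)/Q(i))
  i=0: (1/2) × log₂((1/2)/(1/2)) = (1/2) × log₂(1) = 0.0000
  i=1: (1/2) × log₂((1/2)/(1/2)) = (1/2) × log₂(1) = 0.0000
D(P||Q) = 0.0000 + 0.0000
  = 0.0000 bits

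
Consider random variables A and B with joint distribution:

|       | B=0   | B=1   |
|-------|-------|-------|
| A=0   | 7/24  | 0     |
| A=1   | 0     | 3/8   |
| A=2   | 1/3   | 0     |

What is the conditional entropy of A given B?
Marginal P(B) (column sums):
  P(B=0) = 7/24 + 0 + 1/3 = 5/8
  P(B=1) = 0 + 3/8 + 0 = 3/8

H(A|B) = -Σ P(A,B)·log₂ P(A|B), where P(A|B) = P(A,B) / P(B)
  (cells with P(A,B) = 0 contribute 0)
  (A=0,B=0): P(A|B) = (7/24)/(5/8) = 7/15;  -(7/24)·log₂(7/15) = 0.3207
  (A=1,B=1): P(A|B) = (3/8)/(3/8) = 1;  -(3/8)·log₂(1) = 0.0000
  (A=2,B=0): P(A|B) = (1/3)/(5/8) = 8/15;  -(1/3)·log₂(8/15) = 0.3023
H(A|B) = 0.3207 + 0.0000 + 0.3023
  = 0.6230 bits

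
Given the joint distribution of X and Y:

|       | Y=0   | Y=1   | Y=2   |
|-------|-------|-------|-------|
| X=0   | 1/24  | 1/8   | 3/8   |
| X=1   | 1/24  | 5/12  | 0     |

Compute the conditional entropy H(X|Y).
Marginal P(Y) (column sums):
  P(Y=0) = 1/24 + 1/24 = 1/12
  P(Y=1) = 1/8 + 5/12 = 13/24
  P(Y=2) = 3/8 + 0 = 3/8

H(X|Y) = -Σ P(X,Y)·log₂ P(X|Y), where P(X|Y) = P(X,Y) / P(Y)
  (cells with P(X,Y) = 0 contribute 0)
  (X=0,Y=0): P(X|Y) = (1/24)/(1/12) = 1/2;  -(1/24)·log₂(1/2) = 0.0417
  (X=0,Y=1): P(X|Y) = (1/8)/(13/24) = 3/13;  -(1/8)·log₂(3/13) = 0.2644
  (X=0,Y=2): P(X|Y) = (3/8)/(3/8) = 1;  -(3/8)·log₂(1) = 0.0000
  (X=1,Y=0): P(X|Y) = (1/24)/(1/12) = 1/2;  -(1/24)·log₂(1/2) = 0.0417
  (X=1,Y=1): P(X|Y) = (5/12)/(13/24) = 10/13;  -(5/12)·log₂(10/13) = 0.1577
H(X|Y) = 0.0417 + 0.2644 + 0.0000 + 0.0417 + 0.1577
  = 0.5055 bits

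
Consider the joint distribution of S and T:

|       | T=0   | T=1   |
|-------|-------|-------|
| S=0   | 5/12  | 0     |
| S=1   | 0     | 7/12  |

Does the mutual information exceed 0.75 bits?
Marginal P(S) (row sums):
  P(S=0) = 5/12 + 0 = 5/12
  P(S=1) = 0 + 7/12 = 7/12
Marginal P(T) (column sums):
  P(T=0) = 5/12 + 0 = 5/12
  P(T=1) = 0 + 7/12 = 7/12

H(S) = -[(5/12)·log₂(5/12) + (7/12)·log₂(7/12)]
  = 0.5263 + 0.4536
  = 0.9799 bits
H(T) = -[(5/12)·log₂(5/12) + (7/12)·log₂(7/12)]
  = 0.5263 + 0.4536
  = 0.9799 bits
H(S,T) = -[(5/12)·log₂(5/12) + (7/12)·log₂(7/12)]
  = 0.5263 + 0.4536
  = 0.9799 bits

I(S;T) = H(S) + H(T) - H(S,T)
  = 0.9799 + 0.9799 - 0.9799
  = 0.9799 bits

Yes. I(S;T) = 0.9799 bits, which is > 0.75 bits.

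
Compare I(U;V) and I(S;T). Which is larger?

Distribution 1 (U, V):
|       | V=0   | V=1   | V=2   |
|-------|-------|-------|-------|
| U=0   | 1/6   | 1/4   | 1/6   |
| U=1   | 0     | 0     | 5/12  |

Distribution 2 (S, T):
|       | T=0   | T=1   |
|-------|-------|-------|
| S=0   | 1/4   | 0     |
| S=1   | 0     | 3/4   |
Distribution 1 (U, V):
Marginal P(U) (row sums):
  P(U=0) = 1/6 + 1/4 + 1/6 = 7/12
  P(U=1) = 0 + 0 + 5/12 = 5/12
Marginal P(V) (column sums):
  P(V=0) = 1/6 + 0 = 1/6
  P(V=1) = 1/4 + 0 = 1/4
  P(V=2) = 1/6 + 5/12 = 7/12

H(U) = -[(7/12)·log₂(7/12) + (5/12)·log₂(5/12)]
  = 0.4536 + 0.5263
  = 0.9799 bits
H(V) = -[(1/6)·log₂(1/6) + (1/4)·log₂(1/4) + (7/12)·log₂(7/12)]
  = 0.4308 + 0.5000 + 0.4536
  = 1.3844 bits
H(U,V) = -[(1/6)·log₂(1/6) + (1/4)·log₂(1/4) + (1/6)·log₂(1/6) + (5/12)·log₂(5/12)]
  = 0.4308 + 0.5000 + 0.4308 + 0.5263
  = 1.8879 bits

I(U;V) = H(U) + H(V) - H(U,V)
  = 0.9799 + 1.3844 - 1.8879
  = 0.4764 bits

Distribution 2 (S, T):
Marginal P(S) (row sums):
  P(S=0) = 1/4 + 0 = 1/4
  P(S=1) = 0 + 3/4 = 3/4
Marginal P(T) (column sums):
  P(T=0) = 1/4 + 0 = 1/4
  P(T=1) = 0 + 3/4 = 3/4

H(S) = -[(1/4)·log₂(1/4) + (3/4)·log₂(3/4)]
  = 0.5000 + 0.3113
  = 0.8113 bits
H(T) = -[(1/4)·log₂(1/4) + (3/4)·log₂(3/4)]
  = 0.5000 + 0.3113
  = 0.8113 bits
H(S,T) = -[(1/4)·log₂(1/4) + (3/4)·log₂(3/4)]
  = 0.5000 + 0.3113
  = 0.8113 bits

I(S;T) = H(S) + H(T) - H(S,T)
  = 0.8113 + 0.8113 - 0.8113
  = 0.8113 bits

I(S;T) = 0.8113 bits > I(U;V) = 0.4764 bits, so (S, T) has the higher mutual information (stronger dependence).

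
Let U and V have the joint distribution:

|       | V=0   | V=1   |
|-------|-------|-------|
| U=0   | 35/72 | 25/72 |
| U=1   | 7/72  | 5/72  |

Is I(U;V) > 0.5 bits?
Marginal P(U) (row sums):
  P(U=0) = 35/72 + 25/72 = 5/6
  P(U=1) = 7/72 + 5/72 = 1/6
Marginal P(V) (column sums):
  P(V=0) = 35/72 + 7/72 = 7/12
  P(V=1) = 25/72 + 5/72 = 5/12

H(U) = -[(5/6)·log₂(5/6) + (1/6)·log₂(1/6)]
  = 0.2192 + 0.4308
  = 0.6500 bits
H(V) = -[(7/12)·log₂(7/12) + (5/12)·log₂(5/12)]
  = 0.4536 + 0.5263
  = 0.9799 bits
H(U,V) = -[(35/72)·log₂(35/72) + (25/72)·log₂(25/72) + (7/72)·log₂(7/72) + (5/72)·log₂(5/72)]
  = 0.5059 + 0.5299 + 0.3269 + 0.2672
  = 1.6299 bits

I(U;V) = H(U) + H(V) - H(U,V)
  = 0.6500 + 0.9799 - 1.6299
  = 0.0000 bits

No. I(U;V) = 0.0000 bits, which is ≤ 0.5 bits.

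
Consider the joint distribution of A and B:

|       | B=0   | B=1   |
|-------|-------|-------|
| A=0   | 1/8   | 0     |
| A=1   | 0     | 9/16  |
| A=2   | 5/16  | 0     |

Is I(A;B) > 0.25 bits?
Marginal P(A) (row sums):
  P(A=0) = 1/8 + 0 = 1/8
  P(A=1) = 0 + 9/16 = 9/16
  P(A=2) = 5/16 + 0 = 5/16
Marginal P(B) (column sums):
  P(B=0) = 1/8 + 0 + 5/16 = 7/16
  P(B=1) = 0 + 9/16 + 0 = 9/16

H(A) = -[(1/8)·log₂(1/8) + (9/16)·log₂(9/16) + (5/16)·log₂(5/16)]
  = 0.3750 + 0.4669 + 0.5244
  = 1.3663 bits
H(B) = -[(7/16)·log₂(7/16) + (9/16)·log₂(9/16)]
  = 0.5218 + 0.4669
  = 0.9887 bits
H(A,B) = -[(1/8)·log₂(1/8) + (9/16)·log₂(9/16) + (5/16)·log₂(5/16)]
  = 0.3750 + 0.4669 + 0.5244
  = 1.3663 bits

I(A;B) = H(A) + H(B) - H(A,B)
  = 1.3663 + 0.9887 - 1.3663
  = 0.9887 bits

Yes. I(A;B) = 0.9887 bits, which is > 0.25 bits.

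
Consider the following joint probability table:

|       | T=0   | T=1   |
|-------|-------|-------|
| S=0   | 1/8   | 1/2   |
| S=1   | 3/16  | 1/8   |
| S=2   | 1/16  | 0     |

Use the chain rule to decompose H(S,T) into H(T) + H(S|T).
By the chain rule: H(S,T) = H(T) + H(S|T)

Marginal P(T) (column sums):
  P(T=0) = 1/8 + 3/16 + 1/16 = 3/8
  P(T=1) = 1/2 + 1/8 + 0 = 5/8
H(T) = -[(3/8)·log₂(3/8) + (5/8)·log₂(5/8)]
  = 0.5306 + 0.4238
  = 0.9544 bits
H(S|T) = -Σ P(S,T)·log₂ P(S|T), where P(S|T) = P(S,T) / P(T)
  (cells with P(S,T) = 0 contribute 0)
  (S=0,T=0): P(S|T) = (1/8)/(3/8) = 1/3;  -(1/8)·log₂(1/3) = 0.1981
  (S=0,T=1): P(S|T) = (1/2)/(5/8) = 4/5;  -(1/2)·log₂(4/5) = 0.1610
  (S=1,T=0): P(S|T) = (3/16)/(3/8) = 1/2;  -(3/16)·log₂(1/2) = 0.1875
  (S=1,T=1): P(S|T) = (1/8)/(5/8) = 1/5;  -(1/8)·log₂(1/5) = 0.2902
  (S=2,T=0): P(S|T) = (1/16)/(3/8) = 1/6;  -(1/16)·log₂(1/6) = 0.1616
H(S|T) = 0.1981 + 0.1610 + 0.1875 + 0.2902 + 0.1616
  = 0.9984 bits

H(S,T) = H(T) + H(S|T) = 0.9544 + 0.9984 = 1.9528 bits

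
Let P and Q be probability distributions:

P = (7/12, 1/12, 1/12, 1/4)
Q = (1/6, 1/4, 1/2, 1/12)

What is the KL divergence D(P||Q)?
D(P||Q) = Σ P(i) log₂(P(i)/Q(i))
  i=0: (7/12) × log₂((7/12)/(1/6)) = (7/12) × log₂(7/2) = 1.0543
  i=1: (1/12) × log₂((1/12)/(1/4)) = (1/12) × log₂(1/3) = -0.1321
  i=2: (1/12) × log₂((1/12)/(1/2)) = (1/12) × log₂(1/6) = -0.2154
  i=3: (1/4) × log₂((1/4)/(1/12)) = (1/4) × log₂(3) = 0.3962
D(P||Q) = 1.0543 - 0.1321 - 0.2154 + 0.3962
  = 1.1030 bits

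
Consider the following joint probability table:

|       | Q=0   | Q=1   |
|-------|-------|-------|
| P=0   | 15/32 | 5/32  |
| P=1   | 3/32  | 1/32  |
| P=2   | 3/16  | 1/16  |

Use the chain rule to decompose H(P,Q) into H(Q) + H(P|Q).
By the chain rule: H(P,Q) = H(Q) + H(P|Q)

Marginal P(Q) (column sums):
  P(Q=0) = 15/32 + 3/32 + 3/16 = 3/4
  P(Q=1) = 5/32 + 1/32 + 1/16 = 1/4
H(Q) = -[(3/4)·log₂(3/4) + (1/4)·log₂(1/4)]
  = 0.3113 + 0.5000
  = 0.8113 bits
H(P|Q) = -Σ P(P,Q)·log₂ P(P|Q), where P(P|Q) = P(P,Q) / P(Q)
  (P=0,Q=0): P(P|Q) = (15/32)/(3/4) = 5/8;  -(15/32)·log₂(5/8) = 0.3178
  (P=0,Q=1): P(P|Q) = (5/32)/(1/4) = 5/8;  -(5/32)·log₂(5/8) = 0.1059
  (P=1,Q=0): P(P|Q) = (3/32)/(3/4) = 1/8;  -(3/32)·log₂(1/8) = 0.2813
  (P=1,Q=1): P(P|Q) = (1/32)/(1/4) = 1/8;  -(1/32)·log₂(1/8) = 0.0938
  (P=2,Q=0): P(P|Q) = (3/16)/(3/4) = 1/4;  -(3/16)·log₂(1/4) = 0.3750
  (P=2,Q=1): P(P|Q) = (1/16)/(1/4) = 1/4;  -(1/16)·log₂(1/4) = 0.1250
H(P|Q) = 0.3178 + 0.1059 + 0.2813 + 0.0938 + 0.3750 + 0.1250
  = 1.2988 bits

H(P,Q) = H(Q) + H(P|Q) = 0.8113 + 1.2988 = 2.1101 bits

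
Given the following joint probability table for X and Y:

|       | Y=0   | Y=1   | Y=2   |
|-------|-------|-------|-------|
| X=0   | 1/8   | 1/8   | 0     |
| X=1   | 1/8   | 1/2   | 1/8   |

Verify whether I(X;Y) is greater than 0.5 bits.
Marginal P(X) (row sums):
  P(X=0) = 1/8 + 1/8 + 0 = 1/4
  P(X=1) = 1/8 + 1/2 + 1/8 = 3/4
Marginal P(Y) (column sums):
  P(Y=0) = 1/8 + 1/8 = 1/4
  P(Y=1) = 1/8 + 1/2 = 5/8
  P(Y=2) = 0 + 1/8 = 1/8

H(X) = -[(1/4)·log₂(1/4) + (3/4)·log₂(3/4)]
  = 0.5000 + 0.3113
  = 0.8113 bits
H(Y) = -[(1/4)·log₂(1/4) + (5/8)·log₂(5/8) + (1/8)·log₂(1/8)]
  = 0.5000 + 0.4238 + 0.3750
  = 1.2988 bits
H(X,Y) = -[(1/8)·log₂(1/8) + (1/8)·log₂(1/8) + (1/8)·log₂(1/8) + (1/2)·log₂(1/2) + (1/8)·log₂(1/8)]
  = 0.3750 + 0.3750 + 0.3750 + 0.5000 + 0.3750
  = 2.0000 bits

I(X;Y) = H(X) + H(Y) - H(X,Y)
  = 0.8113 + 1.2988 - 2.0000
  = 0.1101 bits

No. I(X;Y) = 0.1101 bits, which is ≤ 0.5 bits.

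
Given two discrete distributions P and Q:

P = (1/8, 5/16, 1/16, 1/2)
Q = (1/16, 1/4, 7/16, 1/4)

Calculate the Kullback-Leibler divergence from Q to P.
D(P||Q) = Σ P(i) log₂(P(i)/Q(i))
  i=0: (1/8) × log₂((1/8)/(1/16)) = (1/8) × log₂(2) = 0.1250
  i=1: (5/16) × log₂((5/16)/(1/4)) = (5/16) × log₂(5/4) = 0.1006
  i=2: (1/16) × log₂((1/16)/(7/16)) = (1/16) × log₂(1/7) = -0.1755
  i=3: (1/2) × log₂((1/2)/(1/4)) = (1/2) × log₂(2) = 0.5000
D(P||Q) = 0.1250 + 0.1006 - 0.1755 + 0.5000
  = 0.5501 bits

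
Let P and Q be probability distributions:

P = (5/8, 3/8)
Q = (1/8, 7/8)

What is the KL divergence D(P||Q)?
D(P||Q) = Σ P(i) log₂(P(i)/Q(i))
  i=0: (5/8) × log₂((5/8)/(1/8)) = (5/8) × log₂(5) = 1.4512
  i=1: (3/8) × log₂((3/8)/(7/8)) = (3/8) × log₂(3/7) = -0.4584
D(P||Q) = 1.4512 - 0.4584
  = 0.9928 bits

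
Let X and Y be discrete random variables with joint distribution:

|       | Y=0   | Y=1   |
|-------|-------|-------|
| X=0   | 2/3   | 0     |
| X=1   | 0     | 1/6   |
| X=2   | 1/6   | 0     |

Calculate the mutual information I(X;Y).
Marginal P(X) (row sums):
  P(X=0) = 2/3 + 0 = 2/3
  P(X=1) = 0 + 1/6 = 1/6
  P(X=2) = 1/6 + 0 = 1/6
Marginal P(Y) (column sums):
  P(Y=0) = 2/3 + 0 + 1/6 = 5/6
  P(Y=1) = 0 + 1/6 + 0 = 1/6

H(X) = -[(2/3)·log₂(2/3) + (1/6)·log₂(1/6) + (1/6)·log₂(1/6)]
  = 0.3900 + 0.4308 + 0.4308
  = 1.2516 bits
H(Y) = -[(5/6)·log₂(5/6) + (1/6)·log₂(1/6)]
  = 0.2192 + 0.4308
  = 0.6500 bits
H(X,Y) = -[(2/3)·log₂(2/3) + (1/6)·log₂(1/6) + (1/6)·log₂(1/6)]
  = 0.3900 + 0.4308 + 0.4308
  = 1.2516 bits

I(X;Y) = H(X) + H(Y) - H(X,Y)
  = 1.2516 + 0.6500 - 1.2516
  = 0.6500 bits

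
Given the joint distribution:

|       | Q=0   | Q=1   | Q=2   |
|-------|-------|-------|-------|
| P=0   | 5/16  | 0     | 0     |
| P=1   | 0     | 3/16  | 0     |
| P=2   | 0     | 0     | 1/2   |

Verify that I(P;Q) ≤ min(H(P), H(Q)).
Marginal P(P) (row sums):
  P(P=0) = 5/16 + 0 + 0 = 5/16
  P(P=1) = 0 + 3/16 + 0 = 3/16
  P(P=2) = 0 + 0 + 1/2 = 1/2
Marginal P(Q) (column sums):
  P(Q=0) = 5/16 + 0 + 0 = 5/16
  P(Q=1) = 0 + 3/16 + 0 = 3/16
  P(Q=2) = 0 + 0 + 1/2 = 1/2

H(P) = -[(5/16)·log₂(5/16) + (3/16)·log₂(3/16) + (1/2)·log₂(1/2)]
  = 0.5244 + 0.4528 + 0.5000
  = 1.4772 bits
H(Q) = -[(5/16)·log₂(5/16) + (3/16)·log₂(3/16) + (1/2)·log₂(1/2)]
  = 0.5244 + 0.4528 + 0.5000
  = 1.4772 bits
H(P,Q) = -[(5/16)·log₂(5/16) + (3/16)·log₂(3/16) + (1/2)·log₂(1/2)]
  = 0.5244 + 0.4528 + 0.5000
  = 1.4772 bits

I(P;Q) = H(P) + H(Q) - H(P,Q)
  = 1.4772 + 1.4772 - 1.4772
  = 1.4772 bits

min(H(P), H(Q)) = min(1.4772, 1.4772) = 1.4772 bits
Since 1.4772 ≤ 1.4772, the bound is satisfied ✓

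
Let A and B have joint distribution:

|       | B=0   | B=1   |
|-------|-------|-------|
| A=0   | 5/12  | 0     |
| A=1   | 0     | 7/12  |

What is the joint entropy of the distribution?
H(A,B) = -Σ P(A,B) log₂ P(A,B), summed over the non-zero cells:
H(A,B) = -[(5/12)·log₂(5/12) + (7/12)·log₂(7/12)]
  = 0.5263 + 0.4536
  = 0.9799 bits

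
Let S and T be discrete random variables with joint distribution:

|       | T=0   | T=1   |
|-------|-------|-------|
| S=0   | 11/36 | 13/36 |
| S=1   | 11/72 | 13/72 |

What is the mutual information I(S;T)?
Marginal P(S) (row sums):
  P(S=0) = 11/36 + 13/36 = 2/3
  P(S=1) = 11/72 + 13/72 = 1/3
Marginal P(T) (column sums):
  P(T=0) = 11/36 + 11/72 = 11/24
  P(T=1) = 13/36 + 13/72 = 13/24

H(S) = -[(2/3)·log₂(2/3) + (1/3)·log₂(1/3)]
  = 0.3900 + 0.5283
  = 0.9183 bits
H(T) = -[(11/24)·log₂(11/24) + (13/24)·log₂(13/24)]
  = 0.5159 + 0.4791
  = 0.9950 bits
H(S,T) = -[(11/36)·log₂(11/36) + (13/36)·log₂(13/36) + (11/72)·log₂(11/72) + (13/72)·log₂(13/72)]
  = 0.5227 + 0.5306 + 0.4141 + 0.4459
  = 1.9133 bits

I(S;T) = H(S) + H(T) - H(S,T)
  = 0.9183 + 0.9950 - 1.9133
  = 0.0000 bits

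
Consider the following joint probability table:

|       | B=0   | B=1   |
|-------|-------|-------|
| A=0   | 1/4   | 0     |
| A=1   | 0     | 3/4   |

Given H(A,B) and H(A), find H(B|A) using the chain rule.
From the chain rule: H(A,B) = H(A) + H(B|A)
Therefore: H(B|A) = H(A,B) - H(A)

H(A,B) = -[(1/4)·log₂(1/4) + (3/4)·log₂(3/4)]
  = 0.5000 + 0.3113
  = 0.8113 bits
Marginal P(A) (row sums):
  P(A=0) = 1/4 + 0 = 1/4
  P(A=1) = 0 + 3/4 = 3/4
H(A) = -[(1/4)·log₂(1/4) + (3/4)·log₂(3/4)]
  = 0.5000 + 0.3113
  = 0.8113 bits

H(B|A) = 0.8113 - 0.8113 = 0.0000 bits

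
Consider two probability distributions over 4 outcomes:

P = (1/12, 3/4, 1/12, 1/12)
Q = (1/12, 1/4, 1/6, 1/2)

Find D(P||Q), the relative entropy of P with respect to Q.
D(P||Q) = Σ P(i) log₂(P(i)/Q(i))
  i=0: (1/12) × log₂((1/12)/(1/12)) = (1/12) × log₂(1) = 0.0000
  i=1: (3/4) × log₂((3/4)/(1/4)) = (3/4) × log₂(3) = 1.1887
  i=2: (1/12) × log₂((1/12)/(1/6)) = (1/12) × log₂(1/2) = -0.0833
  i=3: (1/12) × log₂((1/12)/(1/2)) = (1/12) × log₂(1/6) = -0.2154
D(P||Q) = 0.0000 + 1.1887 - 0.0833 - 0.2154
  = 0.8900 bits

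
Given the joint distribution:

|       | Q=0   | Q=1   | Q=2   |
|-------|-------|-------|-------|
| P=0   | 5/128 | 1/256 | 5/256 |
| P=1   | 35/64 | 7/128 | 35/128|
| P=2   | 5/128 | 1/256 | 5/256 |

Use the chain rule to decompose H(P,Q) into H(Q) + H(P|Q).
By the chain rule: H(P,Q) = H(Q) + H(P|Q)

Marginal P(Q) (column sums):
  P(Q=0) = 5/128 + 35/64 + 5/128 = 5/8
  P(Q=1) = 1/256 + 7/128 + 1/256 = 1/16
  P(Q=2) = 5/256 + 35/128 + 5/256 = 5/16
H(Q) = -[(5/8)·log₂(5/8) + (1/16)·log₂(1/16) + (5/16)·log₂(5/16)]
  = 0.4238 + 0.2500 + 0.5244
  = 1.1982 bits
H(P|Q) = -Σ P(P,Q)·log₂ P(P|Q), where P(P|Q) = P(P,Q) / P(Q)
  (P=0,Q=0): P(P|Q) = (5/128)/(5/8) = 1/16;  -(5/128)·log₂(1/16) = 0.1563
  (P=0,Q=1): P(P|Q) = (1/256)/(1/16) = 1/16;  -(1/256)·log₂(1/16) = 0.0156
  (P=0,Q=2): P(P|Q) = (5/256)/(5/16) = 1/16;  -(5/256)·log₂(1/16) = 0.0781
  (P=1,Q=0): P(P|Q) = (35/64)/(5/8) = 7/8;  -(35/64)·log₂(7/8) = 0.1054
  (P=1,Q=1): P(P|Q) = (7/128)/(1/16) = 7/8;  -(7/128)·log₂(7/8) = 0.0105
  (P=1,Q=2): P(P|Q) = (35/128)/(5/16) = 7/8;  -(35/128)·log₂(7/8) = 0.0527
  (P=2,Q=0): P(P|Q) = (5/128)/(5/8) = 1/16;  -(5/128)·log₂(1/16) = 0.1563
  (P=2,Q=1): P(P|Q) = (1/256)/(1/16) = 1/16;  -(1/256)·log₂(1/16) = 0.0156
  (P=2,Q=2): P(P|Q) = (5/256)/(5/16) = 1/16;  -(5/256)·log₂(1/16) = 0.0781
H(P|Q) = 0.1563 + 0.0156 + 0.0781 + 0.1054 + 0.0105 + 0.0527 + 0.1563 + 0.0156 + 0.0781
  = 0.6686 bits

H(P,Q) = H(Q) + H(P|Q) = 1.1982 + 0.6686 = 1.8668 bits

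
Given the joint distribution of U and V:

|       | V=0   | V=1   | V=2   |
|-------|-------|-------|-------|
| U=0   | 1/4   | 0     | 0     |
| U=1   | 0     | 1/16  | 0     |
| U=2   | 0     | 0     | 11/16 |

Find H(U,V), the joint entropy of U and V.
H(U,V) = -Σ P(U,V) log₂ P(U,V), summed over the non-zero cells:
H(U,V) = -[(1/4)·log₂(1/4) + (1/16)·log₂(1/16) + (11/16)·log₂(11/16)]
  = 0.5000 + 0.2500 + 0.3716
  = 1.1216 bits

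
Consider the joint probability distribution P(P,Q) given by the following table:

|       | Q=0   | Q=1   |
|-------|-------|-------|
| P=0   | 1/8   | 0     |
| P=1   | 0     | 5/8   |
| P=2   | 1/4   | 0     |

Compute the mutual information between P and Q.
Marginal P(P) (row sums):
  P(P=0) = 1/8 + 0 = 1/8
  P(P=1) = 0 + 5/8 = 5/8
  P(P=2) = 1/4 + 0 = 1/4
Marginal P(Q) (column sums):
  P(Q=0) = 1/8 + 0 + 1/4 = 3/8
  P(Q=1) = 0 + 5/8 + 0 = 5/8

H(P) = -[(1/8)·log₂(1/8) + (5/8)·log₂(5/8) + (1/4)·log₂(1/4)]
  = 0.3750 + 0.4238 + 0.5000
  = 1.2988 bits
H(Q) = -[(3/8)·log₂(3/8) + (5/8)·log₂(5/8)]
  = 0.5306 + 0.4238
  = 0.9544 bits
H(P,Q) = -[(1/8)·log₂(1/8) + (5/8)·log₂(5/8) + (1/4)·log₂(1/4)]
  = 0.3750 + 0.4238 + 0.5000
  = 1.2988 bits

I(P;Q) = H(P) + H(Q) - H(P,Q)
  = 1.2988 + 0.9544 - 1.2988
  = 0.9544 bits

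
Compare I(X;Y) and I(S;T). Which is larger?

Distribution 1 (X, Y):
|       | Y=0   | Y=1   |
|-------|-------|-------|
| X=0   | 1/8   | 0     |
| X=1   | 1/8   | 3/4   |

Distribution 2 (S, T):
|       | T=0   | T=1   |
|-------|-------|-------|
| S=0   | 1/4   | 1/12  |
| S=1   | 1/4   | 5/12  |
Distribution 1 (X, Y):
Marginal P(X) (row sums):
  P(X=0) = 1/8 + 0 = 1/8
  P(X=1) = 1/8 + 3/4 = 7/8
Marginal P(Y) (column sums):
  P(Y=0) = 1/8 + 1/8 = 1/4
  P(Y=1) = 0 + 3/4 = 3/4

H(X) = -[(1/8)·log₂(1/8) + (7/8)·log₂(7/8)]
  = 0.3750 + 0.1686
  = 0.5436 bits
H(Y) = -[(1/4)·log₂(1/4) + (3/4)·log₂(3/4)]
  = 0.5000 + 0.3113
  = 0.8113 bits
H(X,Y) = -[(1/8)·log₂(1/8) + (1/8)·log₂(1/8) + (3/4)·log₂(3/4)]
  = 0.3750 + 0.3750 + 0.3113
  = 1.0613 bits

I(X;Y) = H(X) + H(Y) - H(X,Y)
  = 0.5436 + 0.8113 - 1.0613
  = 0.2936 bits

Distribution 2 (S, T):
Marginal P(S) (row sums):
  P(S=0) = 1/4 + 1/12 = 1/3
  P(S=1) = 1/4 + 5/12 = 2/3
Marginal P(T) (column sums):
  P(T=0) = 1/4 + 1/4 = 1/2
  P(T=1) = 1/12 + 5/12 = 1/2

H(S) = -[(1/3)·log₂(1/3) + (2/3)·log₂(2/3)]
  = 0.5283 + 0.3900
  = 0.9183 bits
H(T) = -[(1/2)·log₂(1/2) + (1/2)·log₂(1/2)]
  = 0.5000 + 0.5000
  = 1.0000 bits
H(S,T) = -[(1/4)·log₂(1/4) + (1/12)·log₂(1/12) + (1/4)·log₂(1/4) + (5/12)·log₂(5/12)]
  = 0.5000 + 0.2987 + 0.5000 + 0.5263
  = 1.8250 bits

I(S;T) = H(S) + H(T) - H(S,T)
  = 0.9183 + 1.0000 - 1.8250
  = 0.0933 bits

I(X;Y) = 0.2936 bits > I(S;T) = 0.0933 bits, so (X, Y) has the higher mutual information (stronger dependence).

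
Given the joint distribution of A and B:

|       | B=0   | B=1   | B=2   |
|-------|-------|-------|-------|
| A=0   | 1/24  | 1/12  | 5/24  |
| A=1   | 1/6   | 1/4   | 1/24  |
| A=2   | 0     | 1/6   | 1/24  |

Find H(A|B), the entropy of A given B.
Marginal P(B) (column sums):
  P(B=0) = 1/24 + 1/6 + 0 = 5/24
  P(B=1) = 1/12 + 1/4 + 1/6 = 1/2
  P(B=2) = 5/24 + 1/24 + 1/24 = 7/24

H(A|B) = -Σ P(A,B)·log₂ P(A|B), where P(A|B) = P(A,B) / P(B)
  (cells with P(A,B) = 0 contribute 0)
  (A=0,B=0): P(A|B) = (1/24)/(5/24) = 1/5;  -(1/24)·log₂(1/5) = 0.0967
  (A=0,B=1): P(A|B) = (1/12)/(1/2) = 1/6;  -(1/12)·log₂(1/6) = 0.2154
  (A=0,B=2): P(A|B) = (5/24)/(7/24) = 5/7;  -(5/24)·log₂(5/7) = 0.1011
  (A=1,B=0): P(A|B) = (1/6)/(5/24) = 4/5;  -(1/6)·log₂(4/5) = 0.0537
  (A=1,B=1): P(A|B) = (1/4)/(1/2) = 1/2;  -(1/4)·log₂(1/2) = 0.2500
  (A=1,B=2): P(A|B) = (1/24)/(7/24) = 1/7;  -(1/24)·log₂(1/7) = 0.1170
  (A=2,B=1): P(A|B) = (1/6)/(1/2) = 1/3;  -(1/6)·log₂(1/3) = 0.2642
  (A=2,B=2): P(A|B) = (1/24)/(7/24) = 1/7;  -(1/24)·log₂(1/7) = 0.1170
H(A|B) = 0.0967 + 0.2154 + 0.1011 + 0.0537 + 0.2500 + 0.1170 + 0.2642 + 0.1170
  = 1.2151 bits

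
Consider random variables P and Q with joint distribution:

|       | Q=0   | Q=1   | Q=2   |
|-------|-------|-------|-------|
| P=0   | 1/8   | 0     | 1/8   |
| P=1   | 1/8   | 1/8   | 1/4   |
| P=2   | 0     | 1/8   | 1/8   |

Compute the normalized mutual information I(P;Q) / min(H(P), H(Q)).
Marginal P(P) (row sums):
  P(P=0) = 1/8 + 0 + 1/8 = 1/4
  P(P=1) = 1/8 + 1/8 + 1/4 = 1/2
  P(P=2) = 0 + 1/8 + 1/8 = 1/4
Marginal P(Q) (column sums):
  P(Q=0) = 1/8 + 1/8 + 0 = 1/4
  P(Q=1) = 0 + 1/8 + 1/8 = 1/4
  P(Q=2) = 1/8 + 1/4 + 1/8 = 1/2

H(P) = -[(1/4)·log₂(1/4) + (1/2)·log₂(1/2) + (1/4)·log₂(1/4)]
  = 0.5000 + 0.5000 + 0.5000
  = 1.5000 bits
H(Q) = -[(1/4)·log₂(1/4) + (1/4)·log₂(1/4) + (1/2)·log₂(1/2)]
  = 0.5000 + 0.5000 + 0.5000
  = 1.5000 bits
H(P,Q) = -[(1/8)·log₂(1/8) + (1/8)·log₂(1/8) + (1/8)·log₂(1/8) + (1/8)·log₂(1/8) + (1/4)·log₂(1/4) + (1/8)·log₂(1/8) + (1/8)·log₂(1/8)]
  = 0.3750 + 0.3750 + 0.3750 + 0.3750 + 0.5000 + 0.3750 + 0.3750
  = 2.7500 bits

I(P;Q) = H(P) + H(Q) - H(P,Q)
  = 1.5000 + 1.5000 - 2.7500
  = 0.2500 bits

min(H(P), H(Q)) = min(1.5000, 1.5000) = 1.5000 bits
Normalized MI = 0.2500 / 1.5000 = 0.1667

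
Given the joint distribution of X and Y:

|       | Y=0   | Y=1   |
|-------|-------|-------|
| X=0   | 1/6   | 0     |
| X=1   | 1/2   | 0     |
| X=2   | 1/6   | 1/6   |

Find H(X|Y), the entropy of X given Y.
Marginal P(Y) (column sums):
  P(Y=0) = 1/6 + 1/2 + 1/6 = 5/6
  P(Y=1) = 0 + 0 + 1/6 = 1/6

H(X|Y) = -Σ P(X,Y)·log₂ P(X|Y), where P(X|Y) = P(X,Y) / P(Y)
  (cells with P(X,Y) = 0 contribute 0)
  (X=0,Y=0): P(X|Y) = (1/6)/(5/6) = 1/5;  -(1/6)·log₂(1/5) = 0.3870
  (X=1,Y=0): P(X|Y) = (1/2)/(5/6) = 3/5;  -(1/2)·log₂(3/5) = 0.3685
  (X=2,Y=0): P(X|Y) = (1/6)/(5/6) = 1/5;  -(1/6)·log₂(1/5) = 0.3870
  (X=2,Y=1): P(X|Y) = (1/6)/(1/6) = 1;  -(1/6)·log₂(1) = 0.0000
H(X|Y) = 0.3870 + 0.3685 + 0.3870 + 0.0000
  = 1.1425 bits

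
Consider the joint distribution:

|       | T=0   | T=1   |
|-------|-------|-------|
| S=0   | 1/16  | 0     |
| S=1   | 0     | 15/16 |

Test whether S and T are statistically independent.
Marginal P(S) (row sums):
  P(S=0) = 1/16 + 0 = 1/16
  P(S=1) = 0 + 15/16 = 15/16
Marginal P(T) (column sums):
  P(T=0) = 1/16 + 0 = 1/16
  P(T=1) = 0 + 15/16 = 15/16

S and T are independent iff P(S=i,T=j) = P(S=i)·P(T=j) for every cell.
  P(S=0)·P(T=0) = 1/16 × 1/16 = 1/256, but P(S=0,T=0) = 1/16 ✗

No, S and T are not independent. Quantitatively, I(S;T) > 0:

H(S) = -[(1/16)·log₂(1/16) + (15/16)·log₂(15/16)]
  = 0.2500 + 0.0873
  = 0.3373 bits
H(T) = -[(1/16)·log₂(1/16) + (15/16)·log₂(15/16)]
  = 0.2500 + 0.0873
  = 0.3373 bits
H(S,T) = -[(1/16)·log₂(1/16) + (15/16)·log₂(15/16)]
  = 0.2500 + 0.0873
  = 0.3373 bits
I(S;T) = H(S) + H(T) - H(S,T) = 0.3373 + 0.3373 - 0.3373 = 0.3373 bits > 0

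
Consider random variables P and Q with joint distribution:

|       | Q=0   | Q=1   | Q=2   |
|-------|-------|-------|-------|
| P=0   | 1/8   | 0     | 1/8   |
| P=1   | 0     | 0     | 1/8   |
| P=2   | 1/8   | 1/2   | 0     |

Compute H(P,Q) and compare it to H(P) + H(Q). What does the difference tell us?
Marginal P(P) (row sums):
  P(P=0) = 1/8 + 0 + 1/8 = 1/4
  P(P=1) = 0 + 0 + 1/8 = 1/8
  P(P=2) = 1/8 + 1/2 + 0 = 5/8
Marginal P(Q) (column sums):
  P(Q=0) = 1/8 + 0 + 1/8 = 1/4
  P(Q=1) = 0 + 0 + 1/2 = 1/2
  P(Q=2) = 1/8 + 1/8 + 0 = 1/4

H(P,Q) = -[(1/8)·log₂(1/8) + (1/8)·log₂(1/8) + (1/8)·log₂(1/8) + (1/8)·log₂(1/8) + (1/2)·log₂(1/2)]
  = 0.3750 + 0.3750 + 0.3750 + 0.3750 + 0.5000
  = 2.0000 bits
H(P) = -[(1/4)·log₂(1/4) + (1/8)·log₂(1/8) + (5/8)·log₂(5/8)]
  = 0.5000 + 0.3750 + 0.4238
  = 1.2988 bits
H(Q) = -[(1/4)·log₂(1/4) + (1/2)·log₂(1/2) + (1/4)·log₂(1/4)]
  = 0.5000 + 0.5000 + 0.5000
  = 1.5000 bits

H(P) + H(Q) = 1.2988 + 1.5000 = 2.7988 bits
Difference: H(P) + H(Q) - H(P,Q) = 2.7988 - 2.0000 = 0.7988 bits = I(P;Q)

The difference is the mutual information; it is positive here, so P and Q are dependent (knowing one reduces uncertainty about the other by 0.7988 bits).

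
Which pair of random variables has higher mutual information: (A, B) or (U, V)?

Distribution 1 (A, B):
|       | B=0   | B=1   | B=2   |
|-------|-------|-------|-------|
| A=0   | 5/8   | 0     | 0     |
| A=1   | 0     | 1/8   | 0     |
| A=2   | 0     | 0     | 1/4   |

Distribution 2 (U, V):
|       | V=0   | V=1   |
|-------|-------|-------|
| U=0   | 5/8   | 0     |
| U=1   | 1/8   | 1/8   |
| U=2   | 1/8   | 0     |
Distribution 1 (A, B):
Marginal P(A) (row sums):
  P(A=0) = 5/8 + 0 + 0 = 5/8
  P(A=1) = 0 + 1/8 + 0 = 1/8
  P(A=2) = 0 + 0 + 1/4 = 1/4
Marginal P(B) (column sums):
  P(B=0) = 5/8 + 0 + 0 = 5/8
  P(B=1) = 0 + 1/8 + 0 = 1/8
  P(B=2) = 0 + 0 + 1/4 = 1/4

H(A) = -[(5/8)·log₂(5/8) + (1/8)·log₂(1/8) + (1/4)·log₂(1/4)]
  = 0.4238 + 0.3750 + 0.5000
  = 1.2988 bits
H(B) = -[(5/8)·log₂(5/8) + (1/8)·log₂(1/8) + (1/4)·log₂(1/4)]
  = 0.4238 + 0.3750 + 0.5000
  = 1.2988 bits
H(A,B) = -[(5/8)·log₂(5/8) + (1/8)·log₂(1/8) + (1/4)·log₂(1/4)]
  = 0.4238 + 0.3750 + 0.5000
  = 1.2988 bits

I(A;B) = H(A) + H(B) - H(A,B)
  = 1.2988 + 1.2988 - 1.2988
  = 1.2988 bits

Distribution 2 (U, V):
Marginal P(U) (row sums):
  P(U=0) = 5/8 + 0 = 5/8
  P(U=1) = 1/8 + 1/8 = 1/4
  P(U=2) = 1/8 + 0 = 1/8
Marginal P(V) (column sums):
  P(V=0) = 5/8 + 1/8 + 1/8 = 7/8
  P(V=1) = 0 + 1/8 + 0 = 1/8

H(U) = -[(5/8)·log₂(5/8) + (1/4)·log₂(1/4) + (1/8)·log₂(1/8)]
  = 0.4238 + 0.5000 + 0.3750
  = 1.2988 bits
H(V) = -[(7/8)·log₂(7/8) + (1/8)·log₂(1/8)]
  = 0.1686 + 0.3750
  = 0.5436 bits
H(U,V) = -[(5/8)·log₂(5/8) + (1/8)·log₂(1/8) + (1/8)·log₂(1/8) + (1/8)·log₂(1/8)]
  = 0.4238 + 0.3750 + 0.3750 + 0.3750
  = 1.5488 bits

I(U;V) = H(U) + H(V) - H(U,V)
  = 1.2988 + 0.5436 - 1.5488
  = 0.2936 bits

I(A;B) = 1.2988 bits > I(U;V) = 0.2936 bits, so (A, B) has the higher mutual information (stronger dependence).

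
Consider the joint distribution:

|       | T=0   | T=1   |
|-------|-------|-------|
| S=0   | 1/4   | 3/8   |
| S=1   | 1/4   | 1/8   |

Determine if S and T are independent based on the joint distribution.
Marginal P(S) (row sums):
  P(S=0) = 1/4 + 3/8 = 5/8
  P(S=1) = 1/4 + 1/8 = 3/8
Marginal P(T) (column sums):
  P(T=0) = 1/4 + 1/4 = 1/2
  P(T=1) = 3/8 + 1/8 = 1/2

S and T are independent iff P(S=i,T=j) = P(S=i)·P(T=j) for every cell.
  P(S=0)·P(T=0) = 5/8 × 1/2 = 5/16, but P(S=0,T=0) = 1/4 ✗

No, S and T are not independent. Quantitatively, I(S;T) > 0:

H(S) = -[(5/8)·log₂(5/8) + (3/8)·log₂(3/8)]
  = 0.4238 + 0.5306
  = 0.9544 bits
H(T) = -[(1/2)·log₂(1/2) + (1/2)·log₂(1/2)]
  = 0.5000 + 0.5000
  = 1.0000 bits
H(S,T) = -[(1/4)·log₂(1/4) + (3/8)·log₂(3/8) + (1/4)·log₂(1/4) + (1/8)·log₂(1/8)]
  = 0.5000 + 0.5306 + 0.5000 + 0.3750
  = 1.9056 bits
I(S;T) = H(S) + H(T) - H(S,T) = 0.9544 + 1.0000 - 1.9056 = 0.0488 bits > 0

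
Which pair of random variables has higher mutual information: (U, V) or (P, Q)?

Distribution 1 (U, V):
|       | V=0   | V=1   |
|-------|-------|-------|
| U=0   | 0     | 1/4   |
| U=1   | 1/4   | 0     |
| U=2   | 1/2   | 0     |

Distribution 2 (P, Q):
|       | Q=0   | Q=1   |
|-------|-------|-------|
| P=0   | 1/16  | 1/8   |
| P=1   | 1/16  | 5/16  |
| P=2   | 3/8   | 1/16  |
Distribution 1 (U, V):
Marginal P(U) (row sums):
  P(U=0) = 0 + 1/4 = 1/4
  P(U=1) = 1/4 + 0 = 1/4
  P(U=2) = 1/2 + 0 = 1/2
Marginal P(V) (column sums):
  P(V=0) = 0 + 1/4 + 1/2 = 3/4
  P(V=1) = 1/4 + 0 + 0 = 1/4

H(U) = -[(1/4)·log₂(1/4) + (1/4)·log₂(1/4) + (1/2)·log₂(1/2)]
  = 0.5000 + 0.5000 + 0.5000
  = 1.5000 bits
H(V) = -[(3/4)·log₂(3/4) + (1/4)·log₂(1/4)]
  = 0.3113 + 0.5000
  = 0.8113 bits
H(U,V) = -[(1/4)·log₂(1/4) + (1/4)·log₂(1/4) + (1/2)·log₂(1/2)]
  = 0.5000 + 0.5000 + 0.5000
  = 1.5000 bits

I(U;V) = H(U) + H(V) - H(U,V)
  = 1.5000 + 0.8113 - 1.5000
  = 0.8113 bits

Distribution 2 (P, Q):
Marginal P(P) (row sums):
  P(P=0) = 1/16 + 1/8 = 3/16
  P(P=1) = 1/16 + 5/16 = 3/8
  P(P=2) = 3/8 + 1/16 = 7/16
Marginal P(Q) (column sums):
  P(Q=0) = 1/16 + 1/16 + 3/8 = 1/2
  P(Q=1) = 1/8 + 5/16 + 1/16 = 1/2

H(P) = -[(3/16)·log₂(3/16) + (3/8)·log₂(3/8) + (7/16)·log₂(7/16)]
  = 0.4528 + 0.5306 + 0.5218
  = 1.5052 bits
H(Q) = -[(1/2)·log₂(1/2) + (1/2)·log₂(1/2)]
  = 0.5000 + 0.5000
  = 1.0000 bits
H(P,Q) = -[(1/16)·log₂(1/16) + (1/8)·log₂(1/8) + (1/16)·log₂(1/16) + (5/16)·log₂(5/16) + (3/8)·log₂(3/8) + (1/16)·log₂(1/16)]
  = 0.2500 + 0.3750 + 0.2500 + 0.5244 + 0.5306 + 0.2500
  = 2.1800 bits

I(P;Q) = H(P) + H(Q) - H(P,Q)
  = 1.5052 + 1.0000 - 2.1800
  = 0.3252 bits

I(U;V) = 0.8113 bits > I(P;Q) = 0.3252 bits, so (U, V) has the higher mutual information (stronger dependence).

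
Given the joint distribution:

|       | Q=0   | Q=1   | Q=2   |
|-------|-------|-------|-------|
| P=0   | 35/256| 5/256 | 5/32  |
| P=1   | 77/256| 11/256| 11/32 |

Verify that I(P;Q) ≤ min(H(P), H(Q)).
Marginal P(P) (row sums):
  P(P=0) = 35/256 + 5/256 + 5/32 = 5/16
  P(P=1) = 77/256 + 11/256 + 11/32 = 11/16
Marginal P(Q) (column sums):
  P(Q=0) = 35/256 + 77/256 = 7/16
  P(Q=1) = 5/256 + 11/256 = 1/16
  P(Q=2) = 5/32 + 11/32 = 1/2

H(P) = -[(5/16)·log₂(5/16) + (11/16)·log₂(11/16)]
  = 0.5244 + 0.3716
  = 0.8960 bits
H(Q) = -[(7/16)·log₂(7/16) + (1/16)·log₂(1/16) + (1/2)·log₂(1/2)]
  = 0.5218 + 0.2500 + 0.5000
  = 1.2718 bits
H(P,Q) = -[(35/256)·log₂(35/256) + (5/256)·log₂(5/256) + (5/32)·log₂(5/32) + (77/256)·log₂(77/256) + (11/256)·log₂(11/256) + (11/32)·log₂(11/32)]
  = 0.3925 + 0.1109 + 0.4184 + 0.5213 + 0.1951 + 0.5296
  = 2.1678 bits

I(P;Q) = H(P) + H(Q) - H(P,Q)
  = 0.8960 + 1.2718 - 2.1678
  = 0.0000 bits

min(H(P), H(Q)) = min(0.8960, 1.2718) = 0.8960 bits
Since 0.0000 ≤ 0.8960, the bound is satisfied ✓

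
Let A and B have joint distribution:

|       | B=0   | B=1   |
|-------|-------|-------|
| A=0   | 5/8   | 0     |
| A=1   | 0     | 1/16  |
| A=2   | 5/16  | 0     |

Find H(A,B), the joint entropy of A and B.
H(A,B) = -Σ P(A,B) log₂ P(A,B), summed over the non-zero cells:
H(A,B) = -[(5/8)·log₂(5/8) + (1/16)·log₂(1/16) + (5/16)·log₂(5/16)]
  = 0.4238 + 0.2500 + 0.5244
  = 1.1982 bits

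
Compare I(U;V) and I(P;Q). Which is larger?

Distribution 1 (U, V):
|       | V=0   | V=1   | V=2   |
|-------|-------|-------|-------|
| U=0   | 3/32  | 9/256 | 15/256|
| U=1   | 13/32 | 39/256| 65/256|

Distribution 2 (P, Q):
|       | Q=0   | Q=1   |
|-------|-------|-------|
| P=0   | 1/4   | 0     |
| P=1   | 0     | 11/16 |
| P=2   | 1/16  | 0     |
Distribution 1 (U, V):
Marginal P(U) (row sums):
  P(U=0) = 3/32 + 9/256 + 15/256 = 3/16
  P(U=1) = 13/32 + 39/256 + 65/256 = 13/16
Marginal P(V) (column sums):
  P(V=0) = 3/32 + 13/32 = 1/2
  P(V=1) = 9/256 + 39/256 = 3/16
  P(V=2) = 15/256 + 65/256 = 5/16

H(U) = -[(3/16)·log₂(3/16) + (13/16)·log₂(13/16)]
  = 0.4528 + 0.2434
  = 0.6962 bits
H(V) = -[(1/2)·log₂(1/2) + (3/16)·log₂(3/16) + (5/16)·log₂(5/16)]
  = 0.5000 + 0.4528 + 0.5244
  = 1.4772 bits
H(U,V) = -[(3/32)·log₂(3/32) + (9/256)·log₂(9/256) + (15/256)·log₂(15/256) + (13/32)·log₂(13/32) + (39/256)·log₂(39/256) + (65/256)·log₂(65/256)]
  = 0.3202 + 0.1698 + 0.2398 + 0.5279 + 0.4136 + 0.5021
  = 2.1734 bits

I(U;V) = H(U) + H(V) - H(U,V)
  = 0.6962 + 1.4772 - 2.1734
  = 0.0000 bits

Distribution 2 (P, Q):
Marginal P(P) (row sums):
  P(P=0) = 1/4 + 0 = 1/4
  P(P=1) = 0 + 11/16 = 11/16
  P(P=2) = 1/16 + 0 = 1/16
Marginal P(Q) (column sums):
  P(Q=0) = 1/4 + 0 + 1/16 = 5/16
  P(Q=1) = 0 + 11/16 + 0 = 11/16

H(P) = -[(1/4)·log₂(1/4) + (11/16)·log₂(11/16) + (1/16)·log₂(1/16)]
  = 0.5000 + 0.3716 + 0.2500
  = 1.1216 bits
H(Q) = -[(5/16)·log₂(5/16) + (11/16)·log₂(11/16)]
  = 0.5244 + 0.3716
  = 0.8960 bits
H(P,Q) = -[(1/4)·log₂(1/4) + (11/16)·log₂(11/16) + (1/16)·log₂(1/16)]
  = 0.5000 + 0.3716 + 0.2500
  = 1.1216 bits

I(P;Q) = H(P) + H(Q) - H(P,Q)
  = 1.1216 + 0.8960 - 1.1216
  = 0.8960 bits

I(P;Q) = 0.8960 bits > I(U;V) = 0.0000 bits, so (P, Q) has the higher mutual information (stronger dependence).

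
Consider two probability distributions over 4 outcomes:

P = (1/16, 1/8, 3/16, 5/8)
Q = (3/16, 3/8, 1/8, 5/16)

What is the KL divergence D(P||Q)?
D(P||Q) = Σ P(i) log₂(P(i)/Q(i))
  i=0: (1/16) × log₂((1/16)/(3/16)) = (1/16) × log₂(1/3) = -0.0991
  i=1: (1/8) × log₂((1/8)/(3/8)) = (1/8) × log₂(1/3) = -0.1981
  i=2: (3/16) × log₂((3/16)/(1/8)) = (3/16) × log₂(3/2) = 0.1097
  i=3: (5/8) × log₂((5/8)/(5/16)) = (5/8) × log₂(2) = 0.6250
D(P||Q) = -0.0991 - 0.1981 + 0.1097 + 0.6250
  = 0.4375 bits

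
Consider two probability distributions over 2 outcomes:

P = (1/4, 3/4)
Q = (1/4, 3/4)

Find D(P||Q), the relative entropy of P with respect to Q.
D(P||Q) = Σ P(i) log₂(P(i)/Q(i))
  i=0: (1/4) × log₂((1/4)/(1/4)) = (1/4) × log₂(1) = 0.0000
  i=1: (3/4) × log₂((3/4)/(3/4)) = (3/4) × log₂(1) = 0.0000
D(P||Q) = 0.0000 + 0.0000
  = 0.0000 bits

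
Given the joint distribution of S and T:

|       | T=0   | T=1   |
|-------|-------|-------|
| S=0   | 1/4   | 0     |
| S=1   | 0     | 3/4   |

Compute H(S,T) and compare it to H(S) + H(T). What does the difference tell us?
Marginal P(S) (row sums):
  P(S=0) = 1/4 + 0 = 1/4
  P(S=1) = 0 + 3/4 = 3/4
Marginal P(T) (column sums):
  P(T=0) = 1/4 + 0 = 1/4
  P(T=1) = 0 + 3/4 = 3/4

H(S,T) = -[(1/4)·log₂(1/4) + (3/4)·log₂(3/4)]
  = 0.5000 + 0.3113
  = 0.8113 bits
H(S) = -[(1/4)·log₂(1/4) + (3/4)·log₂(3/4)]
  = 0.5000 + 0.3113
  = 0.8113 bits
H(T) = -[(1/4)·log₂(1/4) + (3/4)·log₂(3/4)]
  = 0.5000 + 0.3113
  = 0.8113 bits

H(S) + H(T) = 0.8113 + 0.8113 = 1.6226 bits
Difference: H(S) + H(T) - H(S,T) = 1.6226 - 0.8113 = 0.8113 bits = I(S;T)

The difference is the mutual information; it is positive here, so S and T are dependent (knowing one reduces uncertainty about the other by 0.8113 bits).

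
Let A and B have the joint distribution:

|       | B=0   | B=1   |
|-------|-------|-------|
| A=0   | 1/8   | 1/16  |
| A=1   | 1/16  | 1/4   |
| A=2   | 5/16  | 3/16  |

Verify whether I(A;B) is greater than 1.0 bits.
Marginal P(A) (row sums):
  P(A=0) = 1/8 + 1/16 = 3/16
  P(A=1) = 1/16 + 1/4 = 5/16
  P(A=2) = 5/16 + 3/16 = 1/2
Marginal P(B) (column sums):
  P(B=0) = 1/8 + 1/16 + 5/16 = 1/2
  P(B=1) = 1/16 + 1/4 + 3/16 = 1/2

H(A) = -[(3/16)·log₂(3/16) + (5/16)·log₂(5/16) + (1/2)·log₂(1/2)]
  = 0.4528 + 0.5244 + 0.5000
  = 1.4772 bits
H(B) = -[(1/2)·log₂(1/2) + (1/2)·log₂(1/2)]
  = 0.5000 + 0.5000
  = 1.0000 bits
H(A,B) = -[(1/8)·log₂(1/8) + (1/16)·log₂(1/16) + (1/16)·log₂(1/16) + (1/4)·log₂(1/4) + (5/16)·log₂(5/16) + (3/16)·log₂(3/16)]
  = 0.3750 + 0.2500 + 0.2500 + 0.5000 + 0.5244 + 0.4528
  = 2.3522 bits

I(A;B) = H(A) + H(B) - H(A,B)
  = 1.4772 + 1.0000 - 2.3522
  = 0.1250 bits

No. I(A;B) = 0.1250 bits, which is ≤ 1.0 bits.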